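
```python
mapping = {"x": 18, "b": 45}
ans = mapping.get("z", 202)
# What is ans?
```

Trace:
`mapping = {"x": 18, "b": 45}` → mapping = {'x': 18, 'b': 45}
`ans = mapping.get("z", 202)` → ans = 202
So ans = 202

Answer: 202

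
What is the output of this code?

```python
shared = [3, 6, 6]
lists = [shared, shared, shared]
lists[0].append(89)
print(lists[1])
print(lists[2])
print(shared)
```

Key concept: list of same reference.
Step by step:
`shared = [3, 6, 6]` → shared = [3, 6, 6]
`lists = [shared, shared, shared]` → lists = [[3, 6, 6], [3, 6, 6], [3, 6, 6]]
`lists[0].append(89)` → shared = [3, 6, 6, 89]; lists = [[3, 6, 6, 89], [3, 6, 6, 89], [3, 6, 6, 89]]
`print(lists[1])` → prints [3, 6, 6, 89]
`print(lists[2])` → prints [3, 6, 6, 89]
`print(shared)` → prints [3, 6, 6, 89]

Answer:
[3, 6, 6, 89]
[3, 6, 6, 89]
[3, 6, 6, 89]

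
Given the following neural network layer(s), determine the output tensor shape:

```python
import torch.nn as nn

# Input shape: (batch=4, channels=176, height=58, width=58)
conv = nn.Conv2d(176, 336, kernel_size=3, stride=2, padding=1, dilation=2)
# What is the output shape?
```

Input: (4, 176, 58, 58) -> Output: (4, 336, 28, 28)

Answer: (4, 336, 28, 28)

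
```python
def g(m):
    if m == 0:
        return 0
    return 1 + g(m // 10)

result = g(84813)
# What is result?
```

Count of digits of 84813: 5

Answer: 5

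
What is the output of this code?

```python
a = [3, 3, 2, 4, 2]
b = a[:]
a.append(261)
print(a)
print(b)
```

Key concept: slice [:] creates copy.
Step by step:
`a = [3, 3, 2, 4, 2]` → a = [3, 3, 2, 4, 2]
`b = a[:]` → b = [3, 3, 2, 4, 2]
`a.append(261)` → a = [3, 3, 2, 4, 2, 261]
`print(a)` → prints [3, 3, 2, 4, 2, 261]
`print(b)` → prints [3, 3, 2, 4, 2]

Answer:
[3, 3, 2, 4, 2, 261]
[3, 3, 2, 4, 2]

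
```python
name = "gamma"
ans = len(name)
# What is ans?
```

Trace:
`name = "gamma"` → name = 'gamma'
`ans = len(name)` → ans = 5
So ans = 5

Answer: 5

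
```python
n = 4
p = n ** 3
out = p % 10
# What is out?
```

Trace:
`n = 4` → n = 4
`p = n ** 3` → p = 64
`out = p % 10` → out = 4
So out = 4

Answer: 4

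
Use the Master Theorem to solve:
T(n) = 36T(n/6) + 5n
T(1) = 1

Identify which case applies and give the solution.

a=36, b=6, f(n)=5n. log_6(36) = 2. Since c=1 < 2, Case 1 applies: T(n) = Θ(n^log_b(a)) = O(n^2).

Answer: O(n^2) - Case 1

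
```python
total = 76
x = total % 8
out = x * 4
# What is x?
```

Trace:
`total = 76` → total = 76
`x = total % 8` → x = 4
`out = x * 4` → out = 16
So x = 4

Answer: 4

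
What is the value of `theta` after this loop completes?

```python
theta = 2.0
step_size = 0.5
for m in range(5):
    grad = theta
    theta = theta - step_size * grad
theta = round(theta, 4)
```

Gradient descent: w = 2.0 * (1 - 0.5)^5
`theta` takes the values: 2.0 → 1.0 → 0.5 → 0.25 → 0.125 → 0.0625

Answer: 0.0625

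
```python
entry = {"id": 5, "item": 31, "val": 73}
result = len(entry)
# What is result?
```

Trace:
`entry = {"id": 5, "item": 31, "val": 73}` → entry = {'id': 5, 'item': 31, 'val': 73}
`result = len(entry)` → result = 3
So result = 3

Answer: 3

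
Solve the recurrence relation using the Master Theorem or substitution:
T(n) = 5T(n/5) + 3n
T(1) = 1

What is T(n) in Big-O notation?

By Master Theorem: a=5, b=5, f(n)=3n. Since log_5(5) = 1 and f(n) = Θ(n^1), Case 2 applies. T(n) = O(n log n).

Answer: O(n log n)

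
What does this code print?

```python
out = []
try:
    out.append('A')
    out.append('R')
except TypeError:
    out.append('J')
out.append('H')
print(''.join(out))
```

Execution trace: 'A' (try body) → 'R' (try body, no exception) → 'H' (after the try/except). Output: ARH

Answer: ARH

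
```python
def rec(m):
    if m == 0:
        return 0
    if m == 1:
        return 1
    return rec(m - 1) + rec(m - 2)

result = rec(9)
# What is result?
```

Build up from base cases: rec(0)=0, rec(1)=1, rec(2)=1, rec(3)=2, rec(4)=3, rec(5)=5, rec(6)=8, ..., rec(9)=34

Answer: 34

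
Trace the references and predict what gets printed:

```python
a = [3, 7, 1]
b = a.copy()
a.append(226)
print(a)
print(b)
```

Key concept: list.copy() creates independent copy.
Step by step:
`a = [3, 7, 1]` → a = [3, 7, 1]
`b = a.copy()` → b = [3, 7, 1]
`a.append(226)` → a = [3, 7, 1, 226]
`print(a)` → prints [3, 7, 1, 226]
`print(b)` → prints [3, 7, 1]

Answer:
[3, 7, 1, 226]
[3, 7, 1]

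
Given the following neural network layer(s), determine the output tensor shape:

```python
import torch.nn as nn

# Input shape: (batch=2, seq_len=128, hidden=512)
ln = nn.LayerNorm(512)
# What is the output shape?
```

Input: (2, 128, 512) -> Output: (2, 128, 512)

Answer: (2, 128, 512)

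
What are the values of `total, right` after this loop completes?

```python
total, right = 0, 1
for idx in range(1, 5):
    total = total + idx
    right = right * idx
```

Sum and factorial of 1 to 4
`total, right` takes the values: (0, 1) → (1, 1) → (3, 1) → (3, 2) → (6, 2) → (6, 6) → (10, 6) → (10, 24)

Answer: 10, 24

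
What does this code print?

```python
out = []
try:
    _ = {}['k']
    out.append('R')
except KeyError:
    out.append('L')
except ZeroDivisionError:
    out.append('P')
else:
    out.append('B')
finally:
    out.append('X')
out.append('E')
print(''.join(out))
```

Execution trace: 'L' (except KeyError) → 'X' (finally) → 'E' (after the try/except). Output: LXE

Answer: LXE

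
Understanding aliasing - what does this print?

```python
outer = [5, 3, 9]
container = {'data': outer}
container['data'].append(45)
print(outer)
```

Key concept: dict holds reference to list.
Step by step:
`outer = [5, 3, 9]` → outer = [5, 3, 9]
`container = {'data': outer}` → container = {'data': [5, 3, 9]}
`container['data'].append(45)` → outer = [5, 3, 9, 45]; container = {'data': [5, 3, 9, 45]}
`print(outer)` → prints [5, 3, 9, 45]

Answer: [5, 3, 9, 45]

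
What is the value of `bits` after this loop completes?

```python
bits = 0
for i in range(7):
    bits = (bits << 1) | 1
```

Build 7 consecutive 1-bits: 0b1111111
`bits` takes the values: 0 → 1 → 3 → 7 → 15 → 31 → 63 → 127

Answer: 127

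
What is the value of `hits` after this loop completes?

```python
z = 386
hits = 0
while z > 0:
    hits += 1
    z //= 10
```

Count digits by repeated division by 10
`hits` takes the values: 0 → 1 → 2 → 3

Answer: 3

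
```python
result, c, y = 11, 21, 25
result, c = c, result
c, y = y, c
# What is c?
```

Trace:
`result, c, y = 11, 21, 25` → result = 11; c = 21; y = 25
`result, c = c, result` → result = 21; c = 11
`c, y = y, c` → c = 25; y = 11
So c = 25

Answer: 25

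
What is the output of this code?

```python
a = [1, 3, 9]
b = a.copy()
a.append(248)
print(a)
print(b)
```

Key concept: list.copy() creates independent copy.
Step by step:
`a = [1, 3, 9]` → a = [1, 3, 9]
`b = a.copy()` → b = [1, 3, 9]
`a.append(248)` → a = [1, 3, 9, 248]
`print(a)` → prints [1, 3, 9, 248]
`print(b)` → prints [1, 3, 9]

Answer:
[1, 3, 9, 248]
[1, 3, 9]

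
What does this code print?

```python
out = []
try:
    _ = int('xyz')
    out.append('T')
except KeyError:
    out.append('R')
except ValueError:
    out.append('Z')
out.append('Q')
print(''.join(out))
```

Execution trace: 'Z' (except ValueError) → 'Q' (after the try/except). Output: ZQ

Answer: ZQ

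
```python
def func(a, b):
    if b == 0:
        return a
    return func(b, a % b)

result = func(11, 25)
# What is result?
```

func(11, 25) -> func(25, 11) -> func(11, 3) -> func(3, 2) -> func(2, 1) -> func(1, 0) -> 1

Answer: 1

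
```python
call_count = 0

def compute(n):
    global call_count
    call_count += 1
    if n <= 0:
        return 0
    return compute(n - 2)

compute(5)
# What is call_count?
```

Linear recursion stepping by 2: 4 calls from n=5 down to ≤0.

Answer: 4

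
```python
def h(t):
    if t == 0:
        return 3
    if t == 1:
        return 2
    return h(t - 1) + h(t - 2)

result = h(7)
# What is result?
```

Build up from base cases: h(0)=3, h(1)=2, h(2)=5, h(3)=7, h(4)=12, h(5)=19, h(6)=31, ..., h(7)=50

Answer: 50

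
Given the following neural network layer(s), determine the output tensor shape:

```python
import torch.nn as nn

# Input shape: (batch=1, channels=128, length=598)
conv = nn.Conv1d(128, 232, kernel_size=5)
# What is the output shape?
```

Input: (1, 128, 598) -> Output: (1, 232, 594)

Answer: (1, 232, 594)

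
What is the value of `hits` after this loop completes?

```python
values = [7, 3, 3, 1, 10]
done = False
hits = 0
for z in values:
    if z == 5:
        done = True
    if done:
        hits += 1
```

Count elements after first 5 in [7, 3, 3, 1, 10]
`hits` takes the values: 0

Answer: 0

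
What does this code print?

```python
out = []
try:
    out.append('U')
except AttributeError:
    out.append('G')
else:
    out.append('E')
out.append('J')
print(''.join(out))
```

Execution trace: 'U' (try body, no exception) → 'E' (else) → 'J' (after the try/except). Output: UEJ

Answer: UEJ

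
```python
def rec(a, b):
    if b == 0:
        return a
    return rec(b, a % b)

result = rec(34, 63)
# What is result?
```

rec(34, 63) -> rec(63, 34) -> rec(34, 29) -> rec(29, 5) -> rec(5, 4) -> rec(4, 1) -> rec(1, 0) -> 1

Answer: 1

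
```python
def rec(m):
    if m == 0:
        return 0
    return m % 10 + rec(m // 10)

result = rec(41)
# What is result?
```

Sum of digits of 41: 1 + 4 = 5

Answer: 5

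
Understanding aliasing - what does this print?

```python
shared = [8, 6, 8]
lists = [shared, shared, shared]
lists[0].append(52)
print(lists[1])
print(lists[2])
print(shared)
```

Key concept: list of same reference.
Step by step:
`shared = [8, 6, 8]` → shared = [8, 6, 8]
`lists = [shared, shared, shared]` → lists = [[8, 6, 8], [8, 6, 8], [8, 6, 8]]
`lists[0].append(52)` → shared = [8, 6, 8, 52]; lists = [[8, 6, 8, 52], [8, 6, 8, 52], [8, 6, 8, 52]]
`print(lists[1])` → prints [8, 6, 8, 52]
`print(lists[2])` → prints [8, 6, 8, 52]
`print(shared)` → prints [8, 6, 8, 52]

Answer:
[8, 6, 8, 52]
[8, 6, 8, 52]
[8, 6, 8, 52]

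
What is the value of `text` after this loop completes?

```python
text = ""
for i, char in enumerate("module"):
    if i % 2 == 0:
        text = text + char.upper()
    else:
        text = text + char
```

Uppercase even positions in 'module'
`text` takes the values: "" → "M" → "Mo" → "MoD" → "MoDu" → "MoDuL" → "MoDuLe"

Answer: "MoDuLe"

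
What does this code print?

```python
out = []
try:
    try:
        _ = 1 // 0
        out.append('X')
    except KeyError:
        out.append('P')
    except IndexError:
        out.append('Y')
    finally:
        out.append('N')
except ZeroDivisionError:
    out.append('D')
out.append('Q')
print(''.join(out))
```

Execution trace: 'N' (inner finally) → 'D' (outer except ZeroDivisionError) → 'Q' (after the try/except). Output: NDQ

Answer: NDQ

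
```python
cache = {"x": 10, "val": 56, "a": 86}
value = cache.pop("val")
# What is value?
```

Trace:
`cache = {"x": 10, "val": 56, "a": 86}` → cache = {'x': 10, 'val': 56, 'a': 86}
`value = cache.pop("val")` → cache = {'x': 10, 'a': 86}; value = 56
So value = 56

Answer: 56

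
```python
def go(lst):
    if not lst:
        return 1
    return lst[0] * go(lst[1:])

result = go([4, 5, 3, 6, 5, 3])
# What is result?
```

Product over [4, 5, 3, 6, 5, 3] = 4 * 5 * 3 * 6 * 5 * 3 = 5400

Answer: 5400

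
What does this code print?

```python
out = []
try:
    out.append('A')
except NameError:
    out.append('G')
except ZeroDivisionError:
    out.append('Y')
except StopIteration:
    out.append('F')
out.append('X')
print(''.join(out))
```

Execution trace: 'A' (try body, no exception) → 'X' (after the try/except). Output: AX

Answer: AX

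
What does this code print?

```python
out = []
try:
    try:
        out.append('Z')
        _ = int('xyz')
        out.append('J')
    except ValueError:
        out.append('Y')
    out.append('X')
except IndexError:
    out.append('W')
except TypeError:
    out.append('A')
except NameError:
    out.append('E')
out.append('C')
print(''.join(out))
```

Execution trace: 'Z' (inner try body) → 'Y' (inner except ValueError) → 'X' (try body, no exception) → 'C' (after the try/except). Output: ZYXC

Answer: ZYXC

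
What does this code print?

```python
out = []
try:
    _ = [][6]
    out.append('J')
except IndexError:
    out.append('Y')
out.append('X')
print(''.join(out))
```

Execution trace: 'Y' (except IndexError) → 'X' (after the try/except). Output: YX

Answer: YX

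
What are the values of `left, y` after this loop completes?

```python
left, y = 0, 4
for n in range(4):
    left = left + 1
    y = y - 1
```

left goes 0→4, y goes 4→0
`left, y` takes the values: (0, 4) → (1, 4) → (1, 3) → (2, 3) → (2, 2) → (3, 2) → (3, 1) → (4, 1) → (4, 0)

Answer: 4, 0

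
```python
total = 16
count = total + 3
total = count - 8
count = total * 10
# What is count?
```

Trace:
`total = 16` → total = 16
`count = total + 3` → count = 19
`total = count - 8` → total = 11
`count = total * 10` → count = 110
So count = 110

Answer: 110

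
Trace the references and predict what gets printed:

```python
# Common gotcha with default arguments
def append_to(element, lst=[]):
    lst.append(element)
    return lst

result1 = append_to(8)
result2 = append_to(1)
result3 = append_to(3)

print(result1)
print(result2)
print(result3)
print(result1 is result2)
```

Key concept: mutable default argument gotcha.
Step by step:
`result1 = append_to(8)` → result1 = [8]
`result2 = append_to(1)` → result1 = [8, 1] (same object as result2); result2 = [8, 1] (same object as result1)
`result3 = append_to(3)` → result1 = [8, 1, 3] (same object as result2, result3); result2 = [8, 1, 3] (same object as result1, result3); result3 = [8, 1, 3] (same object as result1, result2)
`print(result1)` → prints [8, 1, 3]
`print(result2)` → prints [8, 1, 3]
`print(result3)` → prints [8, 1, 3]
`print(result1 is result2)` → prints True

Answer:
[8, 1, 3]
[8, 1, 3]
[8, 1, 3]
True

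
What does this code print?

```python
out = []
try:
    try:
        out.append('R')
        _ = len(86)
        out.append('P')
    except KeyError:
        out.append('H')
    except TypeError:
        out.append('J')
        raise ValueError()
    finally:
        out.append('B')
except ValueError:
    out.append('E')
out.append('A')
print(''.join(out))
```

Execution trace: 'R' (inner try body) → 'J' (inner except TypeError) → 'B' (inner finally) → 'E' (outer except ValueError) → 'A' (after the try/except). Output: RJBEA

Answer: RJBEA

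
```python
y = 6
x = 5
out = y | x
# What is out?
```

Trace:
`y = 6` → y = 6
`x = 5` → x = 5
`out = y | x` → out = 7
So out = 7

Answer: 7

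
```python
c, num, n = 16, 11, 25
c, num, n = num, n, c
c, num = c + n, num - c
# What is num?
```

Trace:
`c, num, n = 16, 11, 25` → c = 16; num = 11; n = 25
`c, num, n = num, n, c` → c = 11; num = 25; n = 16
`c, num = c + n, num - c` → c = 27; num = 14
So num = 14

Answer: 14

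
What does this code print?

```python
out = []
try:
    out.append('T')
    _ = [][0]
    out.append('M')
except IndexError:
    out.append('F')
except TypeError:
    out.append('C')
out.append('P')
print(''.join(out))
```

Execution trace: 'T' (try body) → 'F' (except IndexError) → 'P' (after the try/except). Output: TFP

Answer: TFP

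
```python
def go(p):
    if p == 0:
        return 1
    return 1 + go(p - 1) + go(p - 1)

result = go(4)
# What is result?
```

go(p) = 1 + 2·go(p-1), go(0)=1. Closed form: (1+1)·2^4 - 1 = 31.

Answer: 31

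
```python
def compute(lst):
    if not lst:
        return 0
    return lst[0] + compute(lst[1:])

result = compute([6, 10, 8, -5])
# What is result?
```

6 + 10 + 8 + (-5) + 0 = 19

Answer: 19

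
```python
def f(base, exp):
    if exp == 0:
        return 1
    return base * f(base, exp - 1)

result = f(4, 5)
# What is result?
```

f(4, 5) = 4 * 4 * 4 * 4 * 4 = 1024

Answer: 1024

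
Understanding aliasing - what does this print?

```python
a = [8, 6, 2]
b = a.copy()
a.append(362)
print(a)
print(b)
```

Key concept: list.copy() creates independent copy.
Step by step:
`a = [8, 6, 2]` → a = [8, 6, 2]
`b = a.copy()` → b = [8, 6, 2]
`a.append(362)` → a = [8, 6, 2, 362]
`print(a)` → prints [8, 6, 2, 362]
`print(b)` → prints [8, 6, 2]

Answer:
[8, 6, 2, 362]
[8, 6, 2]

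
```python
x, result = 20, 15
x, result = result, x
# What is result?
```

Trace:
`x, result = 20, 15` → x = 20; result = 15
`x, result = result, x` → x = 15; result = 20
So result = 20

Answer: 20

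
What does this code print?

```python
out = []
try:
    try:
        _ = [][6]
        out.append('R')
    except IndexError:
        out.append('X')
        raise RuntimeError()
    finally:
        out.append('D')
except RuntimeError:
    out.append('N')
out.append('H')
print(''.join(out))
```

Execution trace: 'X' (inner except IndexError) → 'D' (inner finally) → 'N' (outer except RuntimeError) → 'H' (after the try/except). Output: XDNH

Answer: XDNH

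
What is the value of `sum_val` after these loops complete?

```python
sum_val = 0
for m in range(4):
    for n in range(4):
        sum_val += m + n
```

Sum of all m+n for m,n in 4x4
`sum_val` takes the values: 0 → 1 → 3 → 6 → 7 → 9 → 12 → 16 → 18 → 21 → 25 → 30 → 33 → 37 → 42 → 48

Answer: 48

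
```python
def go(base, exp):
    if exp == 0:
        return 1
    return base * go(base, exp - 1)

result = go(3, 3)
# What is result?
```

go(3, 3) = 3 * 3 * 3 = 27

Answer: 27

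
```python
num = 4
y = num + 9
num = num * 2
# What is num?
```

Trace:
`num = 4` → num = 4
`y = num + 9` → y = 13
`num = num * 2` → num = 8
So num = 8

Answer: 8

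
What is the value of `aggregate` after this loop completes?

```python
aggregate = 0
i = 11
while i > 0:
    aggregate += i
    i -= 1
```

Sum 11 down to 1
`aggregate` takes the values: 0 → 11 → 21 → 30 → 38 → 45 → 51 → 56 → 60 → 63 → 65 → 66

Answer: 66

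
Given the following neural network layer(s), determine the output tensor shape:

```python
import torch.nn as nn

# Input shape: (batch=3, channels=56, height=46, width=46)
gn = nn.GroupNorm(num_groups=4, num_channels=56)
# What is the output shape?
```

Input: (3, 56, 46, 46) -> Output: (3, 56, 46, 46)

Answer: (3, 56, 46, 46)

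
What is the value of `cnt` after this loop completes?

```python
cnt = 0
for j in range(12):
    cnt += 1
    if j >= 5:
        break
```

Loop breaks when j reaches 5, cnt is 6
`cnt` takes the values: 0 → 1 → 2 → 3 → 4 → 5 → 6

Answer: 6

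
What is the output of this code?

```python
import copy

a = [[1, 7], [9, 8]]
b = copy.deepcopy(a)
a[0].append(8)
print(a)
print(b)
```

Key concept: deep copy is fully independent.
Step by step:
`a = [[1, 7], [9, 8]]` → a = [[1, 7], [9, 8]]
`b = copy.deepcopy(a)` → b = [[1, 7], [9, 8]]
`a[0].append(8)` → a = [[1, 7, 8], [9, 8]]
`print(a)` → prints [[1, 7, 8], [9, 8]]
`print(b)` → prints [[1, 7], [9, 8]]

Answer:
[[1, 7, 8], [9, 8]]
[[1, 7], [9, 8]]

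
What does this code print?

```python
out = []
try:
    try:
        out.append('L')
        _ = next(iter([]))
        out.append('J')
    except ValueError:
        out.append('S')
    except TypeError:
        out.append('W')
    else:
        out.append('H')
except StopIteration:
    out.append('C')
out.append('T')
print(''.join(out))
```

Execution trace: 'L' (inner try body) → 'C' (outer except StopIteration) → 'T' (after the try/except). Output: LCT

Answer: LCT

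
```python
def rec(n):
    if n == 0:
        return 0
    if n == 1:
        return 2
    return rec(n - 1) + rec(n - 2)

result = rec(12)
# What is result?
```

Build up from base cases: rec(0)=0, rec(1)=2, rec(2)=2, rec(3)=4, rec(4)=6, rec(5)=10, rec(6)=16, ..., rec(12)=288

Answer: 288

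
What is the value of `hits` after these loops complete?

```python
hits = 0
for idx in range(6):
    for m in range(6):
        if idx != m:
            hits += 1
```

6² - 6 (exclude diagonal)
`hits` takes the values: 0 → 1 → 2 → 3 → 4 → 5 → 6 → 7 → 8 → 9 → 10 → 11 → 12 → 13 → 14 → 15 → 16 → 17 → 18 → 19 → 20 → 21 → 22 → 23 → 24 → 25 → 26 → 27 → 28 → 29 → 30

Answer: 30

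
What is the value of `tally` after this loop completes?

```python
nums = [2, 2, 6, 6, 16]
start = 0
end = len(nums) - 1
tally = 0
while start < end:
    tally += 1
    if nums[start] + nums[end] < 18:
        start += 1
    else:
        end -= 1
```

Steps to find pair summing to 18
`tally` takes the values: 0 → 1 → 2 → 3 → 4

Answer: 4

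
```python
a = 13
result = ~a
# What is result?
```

Trace:
`a = 13` → a = 13
`result = ~a` → result = -14
So result = -14

Answer: -14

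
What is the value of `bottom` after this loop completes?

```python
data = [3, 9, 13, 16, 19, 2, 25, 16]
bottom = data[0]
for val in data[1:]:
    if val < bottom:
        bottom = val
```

Minimum of [3, 9, 13, 16, 19, 2, 25, 16]
`bottom` takes the values: 3 → 2

Answer: 2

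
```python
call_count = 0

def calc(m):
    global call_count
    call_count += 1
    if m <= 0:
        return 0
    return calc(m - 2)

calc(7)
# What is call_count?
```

Linear recursion stepping by 2: 5 calls from m=7 down to ≤0.

Answer: 5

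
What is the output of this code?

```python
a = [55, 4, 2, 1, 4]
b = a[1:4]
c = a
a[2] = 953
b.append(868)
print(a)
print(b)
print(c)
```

Key concept: slice vs alias.
Step by step:
`a = [55, 4, 2, 1, 4]` → a = [55, 4, 2, 1, 4]
`b = a[1:4]` → b = [4, 2, 1]
`c = a` → c = [55, 4, 2, 1, 4] (same object as a)
`a[2] = 953` → a = [55, 4, 953, 1, 4] (same object as c); c = [55, 4, 953, 1, 4] (same object as a)
`b.append(868)` → b = [4, 2, 1, 868]
`print(a)` → prints [55, 4, 953, 1, 4]
`print(b)` → prints [4, 2, 1, 868]
`print(c)` → prints [55, 4, 953, 1, 4]

Answer:
[55, 4, 953, 1, 4]
[4, 2, 1, 868]
[55, 4, 953, 1, 4]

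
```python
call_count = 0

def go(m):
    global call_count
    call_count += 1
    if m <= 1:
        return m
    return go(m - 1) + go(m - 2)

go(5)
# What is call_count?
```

Calls(m) = 1 + Calls(m-1) + Calls(m-2); Calls(0)=Calls(1)=1. For m=5 this gives 15.

Answer: 15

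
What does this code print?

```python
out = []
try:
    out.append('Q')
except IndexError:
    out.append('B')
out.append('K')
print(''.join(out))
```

Execution trace: 'Q' (try body, no exception) → 'K' (after the try/except). Output: QK

Answer: QK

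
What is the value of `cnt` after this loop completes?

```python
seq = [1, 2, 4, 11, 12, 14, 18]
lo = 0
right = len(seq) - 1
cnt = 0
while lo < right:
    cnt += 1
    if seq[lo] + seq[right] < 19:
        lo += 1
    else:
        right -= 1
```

Steps to find pair summing to 19
`cnt` takes the values: 0 → 1 → 2 → 3 → 4 → 5 → 6

Answer: 6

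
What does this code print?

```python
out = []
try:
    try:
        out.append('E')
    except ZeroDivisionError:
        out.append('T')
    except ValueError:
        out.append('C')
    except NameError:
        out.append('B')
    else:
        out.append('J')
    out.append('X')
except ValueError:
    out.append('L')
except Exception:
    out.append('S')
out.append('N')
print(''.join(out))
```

Execution trace: 'E' (inner try body, no exception) → 'J' (inner else) → 'X' (try body, no exception) → 'N' (after the try/except). Output: EJXN

Answer: EJXN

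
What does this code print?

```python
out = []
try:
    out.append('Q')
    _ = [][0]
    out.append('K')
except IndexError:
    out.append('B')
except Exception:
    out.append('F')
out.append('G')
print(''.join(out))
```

Execution trace: 'Q' (try body) → 'B' (except IndexError) → 'G' (after the try/except). Output: QBG

Answer: QBG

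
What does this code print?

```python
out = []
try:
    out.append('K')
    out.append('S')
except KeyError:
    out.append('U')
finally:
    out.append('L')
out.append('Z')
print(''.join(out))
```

Execution trace: 'K' (try body) → 'S' (try body, no exception) → 'L' (finally) → 'Z' (after the try/except). Output: KSLZ

Answer: KSLZ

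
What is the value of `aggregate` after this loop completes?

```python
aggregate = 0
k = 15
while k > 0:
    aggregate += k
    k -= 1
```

Sum 15 down to 1
`aggregate` takes the values: 0 → 15 → 29 → 42 → 54 → 65 → 75 → 84 → 92 → 99 → 105 → 110 → 114 → 117 → 119 → 120

Answer: 120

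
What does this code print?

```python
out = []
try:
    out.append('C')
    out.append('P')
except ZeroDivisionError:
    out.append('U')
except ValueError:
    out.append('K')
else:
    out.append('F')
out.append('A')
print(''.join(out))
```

Execution trace: 'C' (try body) → 'P' (try body, no exception) → 'F' (else) → 'A' (after the try/except). Output: CPFA

Answer: CPFA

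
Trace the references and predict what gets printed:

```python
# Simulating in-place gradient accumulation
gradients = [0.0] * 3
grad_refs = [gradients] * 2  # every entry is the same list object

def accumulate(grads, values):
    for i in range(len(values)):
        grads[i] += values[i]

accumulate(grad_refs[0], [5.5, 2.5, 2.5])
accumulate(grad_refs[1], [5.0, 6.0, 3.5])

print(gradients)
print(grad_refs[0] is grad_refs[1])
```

Key concept: gradient accumulation aliasing.
Step by step:
`gradients = [0.0] * 3` → gradients = [0.0, 0.0, 0.0]
`grad_refs = [gradients] * 2` → grad_refs = [[0.0, 0.0, 0.0], [0.0, 0.0, 0.0]]
`accumulate(grad_refs[0], [5.5, 2.5, 2.5])` → gradients = [5.5, 2.5, 2.5]; grad_refs = [[5.5, 2.5, 2.5], [5.5, 2.5, 2.5]]
`accumulate(grad_refs[1], [5.0, 6.0, 3.5])` → gradients = [10.5, 8.5, 6.0]; grad_refs = [[10.5, 8.5, 6.0], [10.5, 8.5, 6.0]]
`print(gradients)` → prints [10.5, 8.5, 6.0]
`print(grad_refs[0] is grad_refs[1])` → prints True

Answer:
[10.5, 8.5, 6.0]
True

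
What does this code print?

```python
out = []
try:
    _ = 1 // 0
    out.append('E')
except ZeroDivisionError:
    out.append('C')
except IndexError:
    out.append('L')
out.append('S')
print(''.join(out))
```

Execution trace: 'C' (except ZeroDivisionError) → 'S' (after the try/except). Output: CS

Answer: CS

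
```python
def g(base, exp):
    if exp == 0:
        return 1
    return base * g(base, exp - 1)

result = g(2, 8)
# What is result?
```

g(2, 8) = 2 * 2 * 2 * 2 * 2 * 2 * 2 * 2 = 256

Answer: 256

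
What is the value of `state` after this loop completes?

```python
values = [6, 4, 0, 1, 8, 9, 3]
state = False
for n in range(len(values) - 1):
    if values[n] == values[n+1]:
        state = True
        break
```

Check consecutive duplicates in [6, 4, 0, 1, 8, 9, 3]
`state` takes the values: False

Answer: False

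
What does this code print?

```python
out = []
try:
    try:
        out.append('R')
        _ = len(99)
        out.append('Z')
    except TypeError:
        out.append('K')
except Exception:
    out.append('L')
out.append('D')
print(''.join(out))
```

Execution trace: 'R' (inner try body) → 'K' (inner except TypeError) → 'D' (after the try/except). Output: RKD

Answer: RKD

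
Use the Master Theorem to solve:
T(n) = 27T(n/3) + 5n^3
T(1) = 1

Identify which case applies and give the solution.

a=27, b=3, f(n)=5n^3. log_3(27) = 3. Since c=3 = 3, Case 2 applies: T(n) = Θ(n^log_b(a) · log n) = O(n^3 log n).

Answer: O(n^3 log n) - Case 2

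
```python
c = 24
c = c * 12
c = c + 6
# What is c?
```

Trace:
`c = 24` → c = 24
`c = c * 12` → c = 288
`c = c + 6` → c = 294
So c = 294

Answer: 294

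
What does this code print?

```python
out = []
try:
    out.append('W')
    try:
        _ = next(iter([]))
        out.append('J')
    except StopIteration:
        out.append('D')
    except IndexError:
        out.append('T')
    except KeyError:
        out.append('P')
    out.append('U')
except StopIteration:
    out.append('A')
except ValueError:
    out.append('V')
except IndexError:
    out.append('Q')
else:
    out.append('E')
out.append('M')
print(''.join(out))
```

Execution trace: 'W' (try body) → 'D' (inner except StopIteration) → 'U' (try body, no exception) → 'E' (else) → 'M' (after the try/except). Output: WDUEM

Answer: WDUEM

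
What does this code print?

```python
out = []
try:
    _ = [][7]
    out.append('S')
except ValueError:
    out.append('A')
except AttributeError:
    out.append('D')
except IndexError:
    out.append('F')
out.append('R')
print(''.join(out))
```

Execution trace: 'F' (except IndexError) → 'R' (after the try/except). Output: FR

Answer: FR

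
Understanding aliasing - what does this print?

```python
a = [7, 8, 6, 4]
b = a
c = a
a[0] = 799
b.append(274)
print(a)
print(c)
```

Key concept: multiple aliases.
Step by step:
`a = [7, 8, 6, 4]` → a = [7, 8, 6, 4]
`b = a` → b = [7, 8, 6, 4] (same object as a)
`c = a` → c = [7, 8, 6, 4] (same object as a, b)
`a[0] = 799` → a = [799, 8, 6, 4] (same object as b, c); b = [799, 8, 6, 4] (same object as a, c); c = [799, 8, 6, 4] (same object as a, b)
`b.append(274)` → a = [799, 8, 6, 4, 274] (same object as b, c); b = [799, 8, 6, 4, 274] (same object as a, c); c = [799, 8, 6, 4, 274] (same object as a, b)
`print(a)` → prints [799, 8, 6, 4, 274]
`print(c)` → prints [799, 8, 6, 4, 274]

Answer:
[799, 8, 6, 4, 274]
[799, 8, 6, 4, 274]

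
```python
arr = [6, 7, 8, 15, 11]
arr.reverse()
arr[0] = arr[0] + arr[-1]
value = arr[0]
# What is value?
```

Trace:
`arr = [6, 7, 8, 15, 11]` → arr = [6, 7, 8, 15, 11]
`arr.reverse()` → arr = [11, 15, 8, 7, 6]
`arr[0] = arr[0] + arr[-1]` → arr = [17, 15, 8, 7, 6]
`value = arr[0]` → value = 17
So value = 17

Answer: 17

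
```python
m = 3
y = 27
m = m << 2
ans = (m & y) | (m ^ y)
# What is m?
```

Trace:
`m = 3` → m = 3
`y = 27` → y = 27
`m = m << 2` → m = 12
`ans = (m & y) | (m ^ y)` → ans = 31
So m = 12

Answer: 12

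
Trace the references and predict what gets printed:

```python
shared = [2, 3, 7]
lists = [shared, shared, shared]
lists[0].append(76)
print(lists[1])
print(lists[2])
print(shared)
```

Key concept: list of same reference.
Step by step:
`shared = [2, 3, 7]` → shared = [2, 3, 7]
`lists = [shared, shared, shared]` → lists = [[2, 3, 7], [2, 3, 7], [2, 3, 7]]
`lists[0].append(76)` → shared = [2, 3, 7, 76]; lists = [[2, 3, 7, 76], [2, 3, 7, 76], [2, 3, 7, 76]]
`print(lists[1])` → prints [2, 3, 7, 76]
`print(lists[2])` → prints [2, 3, 7, 76]
`print(shared)` → prints [2, 3, 7, 76]

Answer:
[2, 3, 7, 76]
[2, 3, 7, 76]
[2, 3, 7, 76]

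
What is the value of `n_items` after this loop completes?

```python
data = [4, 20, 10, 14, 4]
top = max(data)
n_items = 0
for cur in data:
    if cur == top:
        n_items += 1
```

Count of max value 20 in [4, 20, 10, 14, 4]
`n_items` takes the values: 0 → 1

Answer: 1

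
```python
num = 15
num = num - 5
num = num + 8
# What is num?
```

Trace:
`num = 15` → num = 15
`num = num - 5` → num = 10
`num = num + 8` → num = 18
So num = 18

Answer: 18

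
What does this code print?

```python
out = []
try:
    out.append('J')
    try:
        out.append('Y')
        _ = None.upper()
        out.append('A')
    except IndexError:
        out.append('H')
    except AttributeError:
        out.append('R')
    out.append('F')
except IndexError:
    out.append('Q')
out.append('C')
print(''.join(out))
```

Execution trace: 'J' (try body) → 'Y' (inner try body) → 'R' (inner except AttributeError) → 'F' (try body, no exception) → 'C' (after the try/except). Output: JYRFC

Answer: JYRFC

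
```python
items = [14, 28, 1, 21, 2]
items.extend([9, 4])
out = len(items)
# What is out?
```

Trace:
`items = [14, 28, 1, 21, 2]` → items = [14, 28, 1, 21, 2]
`items.extend([9, 4])` → items = [14, 28, 1, 21, 2, 9, 4]
`out = len(items)` → out = 7
So out = 7

Answer: 7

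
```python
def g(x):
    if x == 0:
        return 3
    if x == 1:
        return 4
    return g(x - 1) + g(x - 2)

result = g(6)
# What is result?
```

Build up from base cases: g(0)=3, g(1)=4, g(2)=7, g(3)=11, g(4)=18, g(5)=29, g(6)=47

Answer: 47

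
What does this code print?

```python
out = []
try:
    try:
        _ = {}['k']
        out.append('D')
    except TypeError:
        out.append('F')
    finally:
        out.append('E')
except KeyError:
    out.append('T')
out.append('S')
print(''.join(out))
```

Execution trace: 'E' (finally) → 'T' (outer except KeyError) → 'S' (after the try/except). Output: ETS

Answer: ETS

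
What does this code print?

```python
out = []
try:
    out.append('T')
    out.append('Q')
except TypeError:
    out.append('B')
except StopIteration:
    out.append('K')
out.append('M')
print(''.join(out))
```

Execution trace: 'T' (try body) → 'Q' (try body, no exception) → 'M' (after the try/except). Output: TQM

Answer: TQM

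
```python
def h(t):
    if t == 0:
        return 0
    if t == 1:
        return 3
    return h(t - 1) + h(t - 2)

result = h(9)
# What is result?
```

Build up from base cases: h(0)=0, h(1)=3, h(2)=3, h(3)=6, h(4)=9, h(5)=15, h(6)=24, ..., h(9)=102

Answer: 102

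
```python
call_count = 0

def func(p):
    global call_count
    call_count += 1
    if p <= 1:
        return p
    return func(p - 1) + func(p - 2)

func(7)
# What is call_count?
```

Calls(p) = 1 + Calls(p-1) + Calls(p-2); Calls(0)=Calls(1)=1. For p=7 this gives 41.

Answer: 41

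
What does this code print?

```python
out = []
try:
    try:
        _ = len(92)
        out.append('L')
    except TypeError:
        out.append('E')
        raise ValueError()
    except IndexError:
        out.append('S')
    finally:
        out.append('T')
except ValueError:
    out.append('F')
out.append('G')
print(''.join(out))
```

Execution trace: 'E' (except TypeError) → 'T' (finally) → 'F' (outer except ValueError) → 'G' (after the try/except). Output: ETFG

Answer: ETFG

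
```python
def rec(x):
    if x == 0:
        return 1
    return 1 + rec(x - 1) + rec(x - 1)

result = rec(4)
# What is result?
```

rec(x) = 1 + 2·rec(x-1), rec(0)=1. Closed form: (1+1)·2^4 - 1 = 31.

Answer: 31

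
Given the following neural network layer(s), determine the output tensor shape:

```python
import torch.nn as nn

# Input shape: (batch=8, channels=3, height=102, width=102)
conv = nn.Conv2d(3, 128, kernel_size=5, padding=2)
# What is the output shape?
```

Input: (8, 3, 102, 102) -> Output: (8, 128, 102, 102)

Answer: (8, 128, 102, 102)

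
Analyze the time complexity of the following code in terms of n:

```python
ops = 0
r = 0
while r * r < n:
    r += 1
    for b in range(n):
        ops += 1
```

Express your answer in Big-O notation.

Each loop level contributes: √n × n. Multiplying the contributions gives O(n√n).

Answer: O(n√n)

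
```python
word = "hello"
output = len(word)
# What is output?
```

Trace:
`word = "hello"` → word = 'hello'
`output = len(word)` → output = 5
So output = 5

Answer: 5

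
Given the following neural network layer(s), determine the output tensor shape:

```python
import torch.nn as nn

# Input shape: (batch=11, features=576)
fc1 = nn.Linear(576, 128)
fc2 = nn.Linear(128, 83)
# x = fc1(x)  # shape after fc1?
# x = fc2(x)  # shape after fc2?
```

Input: (11, 576) -> after fc1: (11, 128) -> Output: (11, 83)

Answer: (11, 83)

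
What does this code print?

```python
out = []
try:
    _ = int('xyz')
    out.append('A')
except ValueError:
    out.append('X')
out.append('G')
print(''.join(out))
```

Execution trace: 'X' (except ValueError) → 'G' (after the try/except). Output: XG

Answer: XG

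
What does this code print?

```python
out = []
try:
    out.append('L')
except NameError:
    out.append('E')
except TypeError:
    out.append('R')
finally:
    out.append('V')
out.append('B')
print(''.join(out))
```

Execution trace: 'L' (try body, no exception) → 'V' (finally) → 'B' (after the try/except). Output: LVB

Answer: LVB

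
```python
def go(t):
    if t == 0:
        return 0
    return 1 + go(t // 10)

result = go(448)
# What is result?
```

Count of digits of 448: 3

Answer: 3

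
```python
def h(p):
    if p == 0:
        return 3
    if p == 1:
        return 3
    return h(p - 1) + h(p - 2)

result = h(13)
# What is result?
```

Build up from base cases: h(0)=3, h(1)=3, h(2)=6, h(3)=9, h(4)=15, h(5)=24, h(6)=39, ..., h(13)=1131

Answer: 1131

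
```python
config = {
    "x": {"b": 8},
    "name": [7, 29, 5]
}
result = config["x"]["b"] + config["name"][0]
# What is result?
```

Trace:
`config = { ...` → config = {'x': {'b': 8}, 'name': [7, 29, 5]}
`result = config["x"]["b"] + config["name"][0]` → result = 15
So result = 15

Answer: 15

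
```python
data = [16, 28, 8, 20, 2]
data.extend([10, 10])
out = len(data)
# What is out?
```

Trace:
`data = [16, 28, 8, 20, 2]` → data = [16, 28, 8, 20, 2]
`data.extend([10, 10])` → data = [16, 28, 8, 20, 2, 10, 10]
`out = len(data)` → out = 7
So out = 7

Answer: 7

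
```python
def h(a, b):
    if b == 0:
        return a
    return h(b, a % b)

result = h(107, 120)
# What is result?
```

h(107, 120) -> h(120, 107) -> h(107, 13) -> h(13, 3) -> h(3, 1) -> h(1, 0) -> 1

Answer: 1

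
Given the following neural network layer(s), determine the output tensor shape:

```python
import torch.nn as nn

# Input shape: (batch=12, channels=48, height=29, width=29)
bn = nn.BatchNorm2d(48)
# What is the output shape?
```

Input: (12, 48, 29, 29) -> Output: (12, 48, 29, 29)

Answer: (12, 48, 29, 29)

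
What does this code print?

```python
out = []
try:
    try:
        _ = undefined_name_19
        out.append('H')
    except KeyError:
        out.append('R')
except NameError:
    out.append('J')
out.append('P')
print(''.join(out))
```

Execution trace: 'J' (outer except NameError) → 'P' (after the try/except). Output: JP

Answer: JP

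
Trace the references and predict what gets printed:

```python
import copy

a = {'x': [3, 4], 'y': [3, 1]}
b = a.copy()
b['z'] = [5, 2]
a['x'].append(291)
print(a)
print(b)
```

Key concept: shallow copy of dict with mutable values.
Step by step:
`a = {'x': [3, 4], 'y': [3, 1]}` → a = {'x': [3, 4], 'y': [3, 1]}
`b = a.copy()` → b = {'x': [3, 4], 'y': [3, 1]}
`b['z'] = [5, 2]` → b = {'x': [3, 4], 'y': [3, 1], 'z': [5, 2]}
`a['x'].append(291)` → a = {'x': [3, 4, 291], 'y': [3, 1]}; b = {'x': [3, 4, 291], 'y': [3, 1], 'z': [5, 2]}
`print(a)` → prints {'x': [3, 4, 291], 'y': [3, 1]}
`print(b)` → prints {'x': [3, 4, 291], 'y': [3, 1], 'z': [5, 2]}

Answer:
{'x': [3, 4, 291], 'y': [3, 1]}
{'x': [3, 4, 291], 'y': [3, 1], 'z': [5, 2]}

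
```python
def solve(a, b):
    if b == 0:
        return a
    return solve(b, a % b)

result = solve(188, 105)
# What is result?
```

solve(188, 105) -> solve(105, 83) -> solve(83, 22) -> solve(22, 17) -> solve(17, 5) -> solve(5, 2) -> solve(2, 1) -> solve(1, 0) -> 1

Answer: 1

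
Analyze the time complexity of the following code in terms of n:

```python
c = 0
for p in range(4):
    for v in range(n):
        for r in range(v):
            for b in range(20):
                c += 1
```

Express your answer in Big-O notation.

Each loop level contributes: 1 × n × n × 1. Multiplying the contributions gives O(n^2).

Answer: O(n^2)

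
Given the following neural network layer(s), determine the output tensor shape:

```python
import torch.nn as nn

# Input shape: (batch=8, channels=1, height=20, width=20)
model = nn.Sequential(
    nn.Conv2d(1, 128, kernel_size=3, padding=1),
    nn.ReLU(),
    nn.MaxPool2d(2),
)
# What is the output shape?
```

Input: (8, 1, 20, 20) -> after Conv2d: (8, 128, 20, 20) -> after ReLU: (8, 128, 20, 20) -> Output: (8, 128, 10, 10)

Answer: (8, 128, 10, 10)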